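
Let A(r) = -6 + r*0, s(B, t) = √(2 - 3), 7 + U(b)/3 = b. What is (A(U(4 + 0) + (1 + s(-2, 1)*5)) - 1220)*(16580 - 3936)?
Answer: -15501544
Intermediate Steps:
U(b) = -21 + 3*b
s(B, t) = I (s(B, t) = √(-1) = I)
A(r) = -6 (A(r) = -6 + 0 = -6)
(A(U(4 + 0) + (1 + s(-2, 1)*5)) - 1220)*(16580 - 3936) = (-6 - 1220)*(16580 - 3936) = -1226*12644 = -15501544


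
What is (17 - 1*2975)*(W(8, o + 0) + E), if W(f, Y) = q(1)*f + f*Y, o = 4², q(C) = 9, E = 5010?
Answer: -15411180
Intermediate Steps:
o = 16
W(f, Y) = 9*f + Y*f (W(f, Y) = 9*f + f*Y = 9*f + Y*f)
(17 - 1*2975)*(W(8, o + 0) + E) = (17 - 1*2975)*(8*(9 + (16 + 0)) + 5010) = (17 - 2975)*(8*(9 + 16) + 5010) = -2958*(8*25 + 5010) = -2958*(200 + 5010) = -2958*5210 = -15411180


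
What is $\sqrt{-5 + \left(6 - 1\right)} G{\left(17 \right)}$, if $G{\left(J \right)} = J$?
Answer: $0$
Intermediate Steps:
$\sqrt{-5 + \left(6 - 1\right)} G{\left(17 \right)} = \sqrt{-5 + \left(6 - 1\right)} 17 = \sqrt{-5 + 5} \cdot 17 = \sqrt{0} \cdot 17 = 0 \cdot 17 = 0$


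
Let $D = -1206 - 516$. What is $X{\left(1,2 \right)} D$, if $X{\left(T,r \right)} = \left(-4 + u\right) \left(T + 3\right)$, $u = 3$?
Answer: $6888$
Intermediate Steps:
$X{\left(T,r \right)} = -3 - T$ ($X{\left(T,r \right)} = \left(-4 + 3\right) \left(T + 3\right) = - (3 + T) = -3 - T$)
$D = -1722$
$X{\left(1,2 \right)} D = \left(-3 - 1\right) \left(-1722\right) = \left(-4\right) \left(-1722\right) = 6888$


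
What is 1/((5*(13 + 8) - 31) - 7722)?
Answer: -1/7648 ≈ -0.00013075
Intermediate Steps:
1/((5*(13 + 8) - 31) - 7722) = 1/((5*21 - 31) - 7722) = 1/((105 - 31) - 7722) = 1/(74 - 7722) = 1/(-7648) = -1/7648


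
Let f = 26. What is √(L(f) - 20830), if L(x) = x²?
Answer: I*√20154 ≈ 141.96*I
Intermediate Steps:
√(L(f) - 20830) = √(26² - 20830) = √(676 - 20830) = √(-20154) = I*√20154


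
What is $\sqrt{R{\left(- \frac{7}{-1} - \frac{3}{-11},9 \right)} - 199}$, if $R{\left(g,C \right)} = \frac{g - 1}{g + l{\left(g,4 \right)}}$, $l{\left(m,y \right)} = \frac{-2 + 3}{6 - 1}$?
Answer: $\frac{2 i \sqrt{929819}}{137} \approx 14.077 i$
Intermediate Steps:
$l{\left(m,y \right)} = \frac{1}{5}$ ($l{\left(m,y \right)} = 1 \cdot \frac{1}{5} = \frac{1}{5}$)
$R{\left(g,C \right)} = \frac{-1 + g}{\frac{1}{5} + g}$ ($R{\left(g,C \right)} = \frac{g - 1}{g + \frac{1}{5}} = \frac{-1 + g}{\frac{1}{5} + g}$)
$\sqrt{R{\left(- \frac{7}{-1} - \frac{3}{-11},9 \right)} - 199} = \sqrt{\frac{5 \left(-1 - \left(-7 - \frac{3}{11}\right)\right)}{1 + 5 \left(- \frac{7}{-1} - \frac{3}{-11}\right)} - 199} = \sqrt{\frac{5 \left(-1 - - \frac{80}{11}\right)}{1 + 5 \left(\left(-7\right) \left(-1\right) - - \frac{3}{11}\right)} - 199} = \sqrt{\frac{5 \left(-1 + \left(7 + \frac{3}{11}\right)\right)}{1 + 5 \left(7 + \frac{3}{11}\right)} - 199} = \sqrt{\frac{5 \left(-1 + \frac{80}{11}\right)}{1 + 5 \cdot \frac{80}{11}} - 199} = \sqrt{5 \frac{1}{1 + \frac{400}{11}} \cdot \frac{69}{11} - 199} = \sqrt{5 \frac{1}{\frac{411}{11}} \cdot \frac{69}{11} - 199} = \sqrt{5 \cdot \frac{11}{411} \cdot \frac{69}{11} - 199} = \sqrt{\frac{115}{137} - 199} = \sqrt{- \frac{27148}{137}} = \frac{2 i \sqrt{929819}}{137}$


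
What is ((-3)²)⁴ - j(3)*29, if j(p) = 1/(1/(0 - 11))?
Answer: 6880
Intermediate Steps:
j(p) = -11 (j(p) = 1/(1/(-11)) = 1/(-1/11) = -11)
((-3)²)⁴ - j(3)*29 = ((-3)²)⁴ - (-11)*29 = 9⁴ - 1*(-319) = 6561 + 319 = 6880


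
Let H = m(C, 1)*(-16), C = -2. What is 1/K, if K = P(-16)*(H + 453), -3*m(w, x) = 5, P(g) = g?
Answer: -3/23024 ≈ -0.00013030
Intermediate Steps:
m(w, x) = -5/3 (m(w, x) = -1/3*5 = -5/3)
H = 80/3 (H = -5/3*(-16) = 80/3 ≈ 26.667)
K = -23024/3 (K = -16*(80/3 + 453) = -16*1439/3 = -23024/3 ≈ -7674.7)
1/K = 1/(-23024/3) = -3/23024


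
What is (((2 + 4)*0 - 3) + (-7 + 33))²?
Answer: 529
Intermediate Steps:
(((2 + 4)*0 - 3) + (-7 + 33))² = ((6*0 - 3) + 26)² = ((0 - 3) + 26)² = (-3 + 26)² = 23² = 529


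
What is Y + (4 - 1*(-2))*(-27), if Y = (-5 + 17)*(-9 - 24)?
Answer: -558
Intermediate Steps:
Y = -396 (Y = 12*(-33) = -396)
Y + (4 - 1*(-2))*(-27) = -396 + (4 - 1*(-2))*(-27) = -396 + (4 + 2)*(-27) = -396 + 6*(-27) = -396 - 162 = -558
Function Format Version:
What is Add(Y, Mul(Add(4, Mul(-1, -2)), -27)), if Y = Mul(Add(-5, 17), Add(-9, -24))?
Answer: -558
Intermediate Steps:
Y = -396 (Y = Mul(12, -33) = -396)
Add(Y, Mul(Add(4, Mul(-1, -2)), -27)) = Add(-396, Mul(Add(4, Mul(-1, -2)), -27)) = Add(-396, Mul(Add(4, 2), -27)) = Add(-396, Mul(6, -27)) = Add(-396, -162) = -558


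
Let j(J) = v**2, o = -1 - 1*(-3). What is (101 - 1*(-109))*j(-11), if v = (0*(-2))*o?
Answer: 0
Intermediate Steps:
o = 2 (o = -1 + 3 = 2)
v = 0 (v = (0*(-2))*2 = 0*2 = 0)
j(J) = 0 (j(J) = 0**2 = 0)
(101 - 1*(-109))*j(-11) = (101 - 1*(-109))*0 = (101 + 109)*0 = 210*0 = 0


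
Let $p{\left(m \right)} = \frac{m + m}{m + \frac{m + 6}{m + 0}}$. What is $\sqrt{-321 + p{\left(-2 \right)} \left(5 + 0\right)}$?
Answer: $2 i \sqrt{79} \approx 17.776 i$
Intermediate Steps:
$p{\left(m \right)} = \frac{2 m}{m + \frac{6 + m}{m}}$
$\sqrt{-321 + p{\left(-2 \right)} \left(5 + 0\right)} = \sqrt{-321 + \frac{2 \left(-2\right)^{2}}{6 - 2 + \left(-2\right)^{2}} \left(5 + 0\right)} = \sqrt{-321 + 2 \cdot 4 \frac{1}{6 - 2 + 4} \cdot 5} = \sqrt{-321 + 2 \cdot 4 \cdot \frac{1}{8} \cdot 5} = \sqrt{-321 + 1 \cdot 5} = \sqrt{-321 + 5} = \sqrt{-316} = 2 i \sqrt{79}$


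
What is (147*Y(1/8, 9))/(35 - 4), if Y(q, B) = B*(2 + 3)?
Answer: 6615/31 ≈ 213.39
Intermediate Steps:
Y(q, B) = 5*B (Y(q, B) = B*5 = 5*B)
(147*Y(1/8, 9))/(35 - 4) = (147*(5*9))/(35 - 4) = (147*45)/31 = 6615*(1/31) = 6615/31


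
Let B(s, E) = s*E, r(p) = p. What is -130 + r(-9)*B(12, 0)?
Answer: -130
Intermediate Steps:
B(s, E) = E*s
-130 + r(-9)*B(12, 0) = -130 - 0*12 = -130 - 9*0 = -130 + 0 = -130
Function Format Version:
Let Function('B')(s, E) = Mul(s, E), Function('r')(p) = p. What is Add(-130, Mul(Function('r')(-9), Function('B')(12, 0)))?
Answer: -130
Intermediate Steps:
Function('B')(s, E) = Mul(E, s)
Add(-130, Mul(Function('r')(-9), Function('B')(12, 0))) = Add(-130, Mul(-9, Mul(0, 12))) = Add(-130, Mul(-9, 0)) = Add(-130, 0) = -130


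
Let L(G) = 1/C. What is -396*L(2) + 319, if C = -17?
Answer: 5819/17 ≈ 342.29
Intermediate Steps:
L(G) = -1/17 (L(G) = 1/(-17) = 1*(-1/17) = -1/17)
-396*L(2) + 319 = -396*(-1/17) + 319 = 396/17 + 319 = 5819/17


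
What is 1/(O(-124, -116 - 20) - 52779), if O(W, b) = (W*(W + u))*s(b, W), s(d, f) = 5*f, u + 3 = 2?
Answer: -1/9662779 ≈ -1.0349e-7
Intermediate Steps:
u = -1 (u = -3 + 2 = -1)
O(W, b) = 5*W²*(-1 + W) (O(W, b) = (W*(W - 1))*(5*W) = (W*(-1 + W))*(5*W) = 5*W²*(-1 + W))
1/(O(-124, -116 - 20) - 52779) = 1/(5*(-124)²*(-1 - 124) - 52779) = 1/(5*15376*(-125) - 52779) = 1/(-9610000 - 52779) = 1/(-9662779) = -1/9662779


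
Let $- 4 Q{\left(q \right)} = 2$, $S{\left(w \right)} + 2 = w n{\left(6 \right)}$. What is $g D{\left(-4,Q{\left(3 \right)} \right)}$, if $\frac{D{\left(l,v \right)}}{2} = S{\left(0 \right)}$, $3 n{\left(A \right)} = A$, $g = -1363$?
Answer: $5452$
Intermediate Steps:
$n{\left(A \right)} = \frac{A}{3}$
$S{\left(w \right)} = -2 + 2 w$ ($S{\left(w \right)} = -2 + w \frac{1}{3} \cdot 6 = -2 + w 2 = -2 + 2 w$)
$Q{\left(q \right)} = - \frac{1}{2}$ ($Q{\left(q \right)} = \left(- \frac{1}{4}\right) 2 = - \frac{1}{2}$)
$D{\left(l,v \right)} = -4$ ($D{\left(l,v \right)} = 2 \left(-2 + 2 \cdot 0\right) = 2 \left(-2 + 0\right) = 2 \left(-2\right) = -4$)
$g D{\left(-4,Q{\left(3 \right)} \right)} = \left(-1363\right) \left(-4\right) = 5452$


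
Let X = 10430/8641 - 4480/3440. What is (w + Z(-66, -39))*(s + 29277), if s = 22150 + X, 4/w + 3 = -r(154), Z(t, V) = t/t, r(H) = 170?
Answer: 3229308614155/64280399 ≈ 50238.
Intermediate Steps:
Z(t, V) = 1
X = -35406/371563 (X = 10430*(1/8641) - 4480*1/3440 = 10430/8641 - 56/43 = -35406/371563 ≈ -0.095289)
w = -4/173 (w = 4/(-3 - 1*170) = 4/(-3 - 170) = 4/(-173) = 4*(-1/173) = -4/173 ≈ -0.023121)
s = 8230085044/371563 (s = 22150 - 35406/371563 = 8230085044/371563 ≈ 22150.)
(w + Z(-66, -39))*(s + 29277) = (-4/173 + 1)*(8230085044/371563 + 29277) = (169/173)*(19108334995/371563) = 3229308614155/64280399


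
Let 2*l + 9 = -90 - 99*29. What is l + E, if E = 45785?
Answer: 44300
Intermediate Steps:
l = -1485 (l = -9/2 + (-90 - 99*29)/2 = -9/2 + (-90 - 2871)/2 = -9/2 + (½)*(-2961) = -9/2 - 2961/2 = -1485)
l + E = -1485 + 45785 = 44300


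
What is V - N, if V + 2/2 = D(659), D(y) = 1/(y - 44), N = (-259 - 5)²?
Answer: -42863654/615 ≈ -69697.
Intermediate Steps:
N = 69696 (N = (-264)² = 69696)
D(y) = 1/(-44 + y)
V = -614/615 (V = -1 + 1/(-44 + 659) = -1 + 1/615 = -614/615 ≈ -0.99837)
V - N = -614/615 - 1*69696 = -614/615 - 69696 = -42863654/615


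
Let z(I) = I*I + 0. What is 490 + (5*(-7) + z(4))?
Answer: 471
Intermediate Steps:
z(I) = I**2 (z(I) = I**2 + 0 = I**2)
490 + (5*(-7) + z(4)) = 490 + (5*(-7) + 4**2) = 490 + (-35 + 16) = 490 - 19 = 471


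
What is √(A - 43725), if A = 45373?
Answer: 4*√103 ≈ 40.596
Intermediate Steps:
√(A - 43725) = √(45373 - 43725) = √1648 = 4*√103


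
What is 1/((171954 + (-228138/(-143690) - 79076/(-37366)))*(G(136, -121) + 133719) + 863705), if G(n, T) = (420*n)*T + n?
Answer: -268456027/312877673422140601856 ≈ -8.5802e-13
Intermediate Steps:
G(n, T) = n + 420*T*n (G(n, T) = 420*T*n + n = n + 420*T*n)
1/((171954 + (-228138/(-143690) - 79076/(-37366)))*(G(136, -121) + 133719) + 863705) = 1/((171954 + (-228138/(-143690) - 79076/(-37366)))*(136*(1 + 420*(-121)) + 133719) + 863705) = 1/((171954 + (-228138*(-1/143690) - 79076*(-1/37366)))*(136*(1 - 50820) + 133719) + 863705) = 1/((171954 + (114069/71845 + 39538/18683))*(136*(-50819) + 133719) + 863705) = 1/((171954 + 4971758737/1342280135)*(-6911384 + 133719) + 863705) = 1/((230815410092527/1342280135)*(-6777665) + 863705) = 1/(-312877905288953401891/268456027 + 863705) = 1/(-312877673422140601856/268456027) = -268456027/312877673422140601856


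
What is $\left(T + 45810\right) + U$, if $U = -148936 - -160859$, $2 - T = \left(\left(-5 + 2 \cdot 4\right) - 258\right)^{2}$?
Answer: $-7290$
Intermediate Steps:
$T = -65023$ ($T = 2 - \left(\left(-5 + 2 \cdot 4\right) - 258\right)^{2} = 2 - \left(\left(-5 + 8\right) - 258\right)^{2} = 2 - \left(3 - 258\right)^{2} = 2 - \left(-255\right)^{2} = 2 - 65025 = -65023$)
$U = 11923$ ($U = -148936 + 160859 = 11923$)
$\left(T + 45810\right) + U = \left(-65023 + 45810\right) + 11923 = -19213 + 11923 = -7290$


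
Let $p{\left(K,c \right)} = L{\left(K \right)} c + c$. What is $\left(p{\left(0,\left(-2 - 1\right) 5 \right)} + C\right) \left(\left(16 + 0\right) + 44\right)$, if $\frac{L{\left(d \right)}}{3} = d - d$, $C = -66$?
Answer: $-4860$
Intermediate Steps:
$L{\left(d \right)} = 0$ ($L{\left(d \right)} = 3 \left(d - d\right) = 3 \cdot 0 = 0$)
$p{\left(K,c \right)} = c$ ($p{\left(K,c \right)} = 0 c + c = 0 + c = c$)
$\left(p{\left(0,\left(-2 - 1\right) 5 \right)} + C\right) \left(\left(16 + 0\right) + 44\right) = \left(\left(-2 - 1\right) 5 - 66\right) \left(\left(16 + 0\right) + 44\right) = \left(\left(-3\right) 5 - 66\right) \left(16 + 44\right) = \left(-15 - 66\right) 60 = \left(-81\right) 60 = -4860$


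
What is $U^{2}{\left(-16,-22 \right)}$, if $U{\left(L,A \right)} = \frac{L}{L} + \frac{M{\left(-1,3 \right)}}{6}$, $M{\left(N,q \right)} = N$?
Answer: $\frac{25}{36} \approx 0.69444$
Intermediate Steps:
$U{\left(L,A \right)} = \frac{5}{6}$ ($U{\left(L,A \right)} = \frac{L}{L} - \frac{1}{6} = 1 - \frac{1}{6} = \frac{5}{6}$)
$U^{2}{\left(-16,-22 \right)} = \left(\frac{5}{6}\right)^{2} = \frac{25}{36}$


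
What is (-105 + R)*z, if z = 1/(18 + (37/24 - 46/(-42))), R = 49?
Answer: -9408/3467 ≈ -2.7136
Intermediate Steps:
z = 168/3467 (z = 1/(18 + (37*(1/24) - 46*(-1/42))) = 1/(18 + (37/24 + 23/21)) = 1/(18 + 443/168) = 1/(3467/168) = 168/3467 ≈ 0.048457)
(-105 + R)*z = (-105 + 49)*(168/3467) = -56*168/3467 = -9408/3467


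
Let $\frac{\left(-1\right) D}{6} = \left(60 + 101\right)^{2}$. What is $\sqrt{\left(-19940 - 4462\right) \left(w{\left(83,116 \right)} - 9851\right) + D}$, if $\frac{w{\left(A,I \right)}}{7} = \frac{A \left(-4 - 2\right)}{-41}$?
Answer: $\frac{42 \sqrt{226948161}}{41} \approx 15432.0$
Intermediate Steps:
$w{\left(A,I \right)} = \frac{42 A}{41}$ ($w{\left(A,I \right)} = 7 \frac{A \left(-4 - 2\right)}{-41} = 7 A \left(-6\right) \left(- \frac{1}{41}\right) = 7 - 6 A \left(- \frac{1}{41}\right) = 7 \frac{6 A}{41} = \frac{42 A}{41}$)
$D = -155526$ ($D = - 6 \left(60 + 101\right)^{2} = - 6 \cdot 161^{2} = \left(-6\right) 25921 = -155526$)
$\sqrt{\left(-19940 - 4462\right) \left(w{\left(83,116 \right)} - 9851\right) + D} = \sqrt{\left(-19940 - 4462\right) \left(\frac{42}{41} \cdot 83 - 9851\right) - 155526} = \sqrt{- 24402 \left(\frac{3486}{41} - 9851\right) - 155526} = \sqrt{\left(-24402\right) \left(- \frac{400405}{41}\right) - 155526} = \sqrt{\frac{9770682810}{41} - 155526} = \sqrt{\frac{9764306244}{41}} = \frac{42 \sqrt{226948161}}{41}$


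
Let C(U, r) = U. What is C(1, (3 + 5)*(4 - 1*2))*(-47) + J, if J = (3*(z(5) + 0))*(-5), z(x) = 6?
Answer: -137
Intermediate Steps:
J = -90 (J = (3*(6 + 0))*(-5) = (3*6)*(-5) = 18*(-5) = -90)
C(1, (3 + 5)*(4 - 1*2))*(-47) + J = 1*(-47) - 90 = -47 - 90 = -137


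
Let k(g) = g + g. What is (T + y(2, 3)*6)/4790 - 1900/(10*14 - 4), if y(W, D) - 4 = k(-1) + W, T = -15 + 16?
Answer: -113720/8143 ≈ -13.965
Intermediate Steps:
k(g) = 2*g
T = 1
y(W, D) = 2 + W (y(W, D) = 4 + (2*(-1) + W) = 4 + (-2 + W) = 2 + W)
(T + y(2, 3)*6)/4790 - 1900/(10*14 - 4) = (1 + (2 + 2)*6)/4790 - 1900/(10*14 - 4) = (1 + 4*6)*(1/4790) - 1900/(140 - 4) = (1 + 24)*(1/4790) - 1900/136 = 25*(1/4790) - 1900*1/136 = 5/958 - 475/34 = -113720/8143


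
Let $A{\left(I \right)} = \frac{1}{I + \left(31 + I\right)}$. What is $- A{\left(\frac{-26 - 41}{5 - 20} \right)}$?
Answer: $- \frac{15}{599} \approx -0.025042$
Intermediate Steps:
$A{\left(I \right)} = \frac{1}{31 + 2 I}$
$- A{\left(\frac{-26 - 41}{5 - 20} \right)} = - \frac{1}{31 + 2 \frac{-26 - 41}{5 - 20}} = - \frac{1}{31 + 2 \left(- \frac{67}{-15}\right)} = - \frac{1}{31 + 2 \left(\left(-67\right) \left(- \frac{1}{15}\right)\right)} = - \frac{1}{31 + 2 \cdot \frac{67}{15}} = - \frac{1}{31 + \frac{134}{15}} = - \frac{1}{\frac{599}{15}} = \left(-1\right) \frac{15}{599} = - \frac{15}{599}$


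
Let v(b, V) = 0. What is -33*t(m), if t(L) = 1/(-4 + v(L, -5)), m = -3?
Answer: 33/4 ≈ 8.2500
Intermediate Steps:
t(L) = -¼ (t(L) = 1/(-4 + 0) = 1/(-4) = -¼)
-33*t(m) = -33*(-¼) = 33/4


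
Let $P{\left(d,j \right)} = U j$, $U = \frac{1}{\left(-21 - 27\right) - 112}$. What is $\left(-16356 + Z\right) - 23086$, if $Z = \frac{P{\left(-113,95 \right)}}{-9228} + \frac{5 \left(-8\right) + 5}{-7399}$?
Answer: $- \frac{12310946030861}{312127872} \approx -39442.0$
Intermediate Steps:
$U = - \frac{1}{160}$ ($U = \frac{1}{-48 - 112} = \frac{1}{-160} = - \frac{1}{160} \approx -0.00625$)
$P{\left(d,j \right)} = - \frac{j}{160}$
$Z = \frac{1496563}{312127872}$ ($Z = \frac{\left(- \frac{1}{160}\right) 95}{-9228} + \frac{5 \left(-8\right) + 5}{-7399} = \left(- \frac{19}{32}\right) \left(- \frac{1}{9228}\right) + \left(-40 + 5\right) \left(- \frac{1}{7399}\right) = \frac{19}{295296} - - \frac{5}{1057} = \frac{19}{295296} + \frac{5}{1057} = \frac{1496563}{312127872} \approx 0.0047947$)
$\left(-16356 + Z\right) - 23086 = \left(-16356 + \frac{1496563}{312127872}\right) - 23086 = - \frac{5105161977869}{312127872} - 23086 = - \frac{12310946030861}{312127872}$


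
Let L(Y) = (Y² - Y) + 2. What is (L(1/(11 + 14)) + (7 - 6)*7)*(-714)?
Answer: -3999114/625 ≈ -6398.6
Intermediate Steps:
L(Y) = 2 + Y² - Y
(L(1/(11 + 14)) + (7 - 6)*7)*(-714) = ((2 + (1/(11 + 14))² - 1/(11 + 14)) + (7 - 6)*7)*(-714) = ((2 + (1/25)² - 1/25) + 1*7)*(-714) = ((2 + (1/25)² - 1*1/25) + 7)*(-714) = ((2 + 1/625 - 1/25) + 7)*(-714) = (1226/625 + 7)*(-714) = (5601/625)*(-714) = -3999114/625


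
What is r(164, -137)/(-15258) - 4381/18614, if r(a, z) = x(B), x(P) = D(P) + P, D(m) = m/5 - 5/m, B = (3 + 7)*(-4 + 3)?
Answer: -66631237/284012412 ≈ -0.23461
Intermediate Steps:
B = -10 (B = 10*(-1) = -10)
D(m) = -5/m + m/5 (D(m) = m*(1/5) - 5/m = m/5 - 5/m = -5/m + m/5)
x(P) = -5/P + 6*P/5 (x(P) = (-5/P + P/5) + P = -5/P + 6*P/5)
r(a, z) = -23/2 (r(a, z) = -5/(-10) + (6/5)*(-10) = -5*(-1/10) - 12 = 1/2 - 12 = -23/2)
r(164, -137)/(-15258) - 4381/18614 = -23/2/(-15258) - 4381/18614 = -23/2*(-1/15258) - 4381*1/18614 = 23/30516 - 4381/18614 = -66631237/284012412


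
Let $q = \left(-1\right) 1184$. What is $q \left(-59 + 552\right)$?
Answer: $-583712$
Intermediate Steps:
$q = -1184$
$q \left(-59 + 552\right) = - 1184 \left(-59 + 552\right) = \left(-1184\right) 493 = -583712$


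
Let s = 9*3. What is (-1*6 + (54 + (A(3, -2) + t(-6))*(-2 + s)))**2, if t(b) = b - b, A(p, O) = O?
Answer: 4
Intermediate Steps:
s = 27
t(b) = 0
(-1*6 + (54 + (A(3, -2) + t(-6))*(-2 + s)))**2 = (-1*6 + (54 + (-2 + 0)*(-2 + 27)))**2 = (-6 + (54 - 2*25))**2 = (-6 + (54 - 50))**2 = (-6 + 4)**2 = (-2)**2 = 4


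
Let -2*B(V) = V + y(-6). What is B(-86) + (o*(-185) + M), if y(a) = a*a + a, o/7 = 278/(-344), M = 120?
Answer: 205461/172 ≈ 1194.5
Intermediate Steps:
o = -973/172 (o = 7*(278/(-344)) = 7*(278*(-1/344)) = 7*(-139/172) = -973/172 ≈ -5.6570)
y(a) = a + a² (y(a) = a² + a = a + a²)
B(V) = -15 - V/2 (B(V) = -(V - 6*(1 - 6))/2 = -(V - 6*(-5))/2 = -(V + 30)/2 = -(30 + V)/2 = -15 - V/2)
B(-86) + (o*(-185) + M) = (-15 - ½*(-86)) + (-973/172*(-185) + 120) = (-15 + 43) + (180005/172 + 120) = 28 + 200645/172 = 205461/172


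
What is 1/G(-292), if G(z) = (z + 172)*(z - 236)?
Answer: 1/63360 ≈ 1.5783e-5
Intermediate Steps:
G(z) = (-236 + z)*(172 + z) (G(z) = (172 + z)*(-236 + z) = (-236 + z)*(172 + z))
1/G(-292) = 1/(-40592 + (-292)² - 64*(-292)) = 1/(-40592 + 85264 + 18688) = 1/63360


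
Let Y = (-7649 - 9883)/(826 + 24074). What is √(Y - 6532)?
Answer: I*√1125094963/415 ≈ 80.825*I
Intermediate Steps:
Y = -1461/2075 (Y = -17532/24900 = -17532*1/24900 = -1461/2075 ≈ -0.70410)
√(Y - 6532) = √(-1461/2075 - 6532) = √(-13555361/2075) = I*√1125094963/415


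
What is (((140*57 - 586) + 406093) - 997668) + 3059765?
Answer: 2475584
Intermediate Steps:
(((140*57 - 586) + 406093) - 997668) + 3059765 = (((7980 - 586) + 406093) - 997668) + 3059765 = ((7394 + 406093) - 997668) + 3059765 = (413487 - 997668) + 3059765 = -584181 + 3059765 = 2475584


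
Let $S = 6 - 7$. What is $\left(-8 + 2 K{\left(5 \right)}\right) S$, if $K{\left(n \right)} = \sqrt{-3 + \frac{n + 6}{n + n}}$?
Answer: $8 - \frac{i \sqrt{190}}{5} \approx 8.0 - 2.7568 i$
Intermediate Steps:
$K{\left(n \right)} = \sqrt{-3 + \frac{6 + n}{2 n}}$
$S = -1$ ($S = 6 - 7 = -1$)
$\left(-8 + 2 K{\left(5 \right)}\right) S = \left(-8 + 2 \frac{\sqrt{-10 + \frac{12}{5}}}{2}\right) \left(-1\right) = \left(-8 + 2 \frac{\sqrt{- \frac{38}{5}}}{2}\right) \left(-1\right) = \left(-8 + 2 \frac{\frac{1}{5} i \sqrt{190}}{2}\right) \left(-1\right) = \left(-8 + 2 \frac{i \sqrt{190}}{10}\right) \left(-1\right) = \left(-8 + \frac{i \sqrt{190}}{5}\right) \left(-1\right) = 8 - \frac{i \sqrt{190}}{5}$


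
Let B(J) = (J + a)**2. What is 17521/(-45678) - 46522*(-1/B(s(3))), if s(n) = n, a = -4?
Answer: 2125014395/45678 ≈ 46522.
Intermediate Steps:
B(J) = (-4 + J)**2 (B(J) = (J - 4)**2 = (-4 + J)**2)
17521/(-45678) - 46522*(-1/B(s(3))) = 17521/(-45678) - 46522*(-1/(-4 + 3)**2) = 17521*(-1/45678) - 46522/((-1*(-1)**2)) = -17521/45678 - 46522/((-1*1)) = -17521/45678 - 46522/(-1) = -17521/45678 - 46522*(-1) = -17521/45678 + 46522 = 2125014395/45678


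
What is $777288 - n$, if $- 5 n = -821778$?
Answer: $\frac{3064662}{5} \approx 6.1293 \cdot 10^{5}$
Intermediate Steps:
$n = \frac{821778}{5}$ ($n = \left(- \frac{1}{5}\right) \left(-821778\right) = \frac{821778}{5} \approx 1.6436 \cdot 10^{5}$)
$777288 - n = 777288 - \frac{821778}{5} = \frac{3064662}{5}$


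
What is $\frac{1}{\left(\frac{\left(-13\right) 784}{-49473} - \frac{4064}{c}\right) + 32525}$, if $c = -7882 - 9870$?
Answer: $\frac{109780587}{3570661340507} \approx 3.0745 \cdot 10^{-5}$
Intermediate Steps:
$c = -17752$ ($c = -7882 - 9870 = -17752$)
$\frac{1}{\left(\frac{\left(-13\right) 784}{-49473} - \frac{4064}{c}\right) + 32525} = \frac{1}{\left(\frac{\left(-13\right) 784}{-49473} - \frac{4064}{-17752}\right) + 32525} = \frac{1}{\left(\left(-10192\right) \left(- \frac{1}{49473}\right) - - \frac{508}{2219}\right) + 32525} = \frac{1}{\left(\frac{10192}{49473} + \frac{508}{2219}\right) + 32525} = \frac{1}{\frac{47748332}{109780587} + 32525} = \frac{1}{\frac{3570661340507}{109780587}} = \frac{109780587}{3570661340507}$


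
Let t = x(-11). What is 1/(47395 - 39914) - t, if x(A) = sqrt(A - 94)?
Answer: 1/7481 - I*sqrt(105) ≈ 0.00013367 - 10.247*I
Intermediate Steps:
x(A) = sqrt(-94 + A)
t = I*sqrt(105) (t = sqrt(-94 - 11) = sqrt(-105) = I*sqrt(105) ≈ 10.247*I)
1/(47395 - 39914) - t = 1/(47395 - 39914) - I*sqrt(105) = 1/7481 - I*sqrt(105)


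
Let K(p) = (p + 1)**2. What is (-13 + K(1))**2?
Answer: 81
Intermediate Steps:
K(p) = (1 + p)**2
(-13 + K(1))**2 = (-13 + (1 + 1)**2)**2 = (-13 + 2**2)**2 = (-13 + 4)**2 = (-9)**2 = 81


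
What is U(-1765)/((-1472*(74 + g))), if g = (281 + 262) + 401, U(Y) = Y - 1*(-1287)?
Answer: 239/749248 ≈ 0.00031899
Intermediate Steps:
U(Y) = 1287 + Y (U(Y) = Y + 1287 = 1287 + Y)
g = 944 (g = 543 + 401 = 944)
U(-1765)/((-1472*(74 + g))) = (1287 - 1765)/((-1472*(74 + 944))) = -478/((-1472*1018)) = -478/(-1498496) = -478*(-1/1498496) = 239/749248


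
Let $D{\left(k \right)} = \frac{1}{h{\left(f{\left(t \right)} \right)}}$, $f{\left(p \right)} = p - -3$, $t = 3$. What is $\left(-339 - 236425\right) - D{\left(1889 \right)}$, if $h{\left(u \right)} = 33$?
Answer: $- \frac{7813213}{33} \approx -2.3676 \cdot 10^{5}$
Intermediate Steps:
$f{\left(p \right)} = 3 + p$ ($f{\left(p \right)} = p + 3 = 3 + p$)
$D{\left(k \right)} = \frac{1}{33}$
$\left(-339 - 236425\right) - D{\left(1889 \right)} = \left(-339 - 236425\right) - \frac{1}{33} = -236764 - \frac{1}{33} = - \frac{7813213}{33}$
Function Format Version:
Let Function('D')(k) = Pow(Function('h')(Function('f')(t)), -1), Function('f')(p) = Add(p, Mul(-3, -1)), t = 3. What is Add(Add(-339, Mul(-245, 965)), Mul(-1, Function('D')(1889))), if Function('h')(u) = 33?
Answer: Rational(-7813213, 33) ≈ -2.3676e+5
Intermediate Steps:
Function('f')(p) = Add(3, p) (Function('f')(p) = Add(p, 3) = Add(3, p))
Function('D')(k) = Rational(1, 33) (Function('D')(k) = Pow(33, -1) = Rational(1, 33))
Add(Add(-339, Mul(-245, 965)), Mul(-1, Function('D')(1889))) = Add(Add(-339, Mul(-245, 965)), Mul(-1, Rational(1, 33))) = Add(Add(-339, -236425), Rational(-1, 33)) = Add(-236764, Rational(-1, 33)) = Rational(-7813213, 33)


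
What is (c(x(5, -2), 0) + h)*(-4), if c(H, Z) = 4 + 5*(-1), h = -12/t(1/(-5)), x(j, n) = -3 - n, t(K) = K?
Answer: -236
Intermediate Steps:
h = 60 (h = -12/(1/(-5)) = -12/(-1/5) = -12*(-5) = 60)
c(H, Z) = -1 (c(H, Z) = 4 - 5 = -1)
(c(x(5, -2), 0) + h)*(-4) = (-1 + 60)*(-4) = 59*(-4) = -236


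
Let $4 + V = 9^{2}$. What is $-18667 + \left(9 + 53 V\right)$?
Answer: $-14577$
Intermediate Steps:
$V = 77$ ($V = -4 + 9^{2} = -4 + 81 = 77$)
$-18667 + \left(9 + 53 V\right) = -18667 + \left(9 + 53 \cdot 77\right) = -18667 + \left(9 + 4081\right) = -18667 + 4090 = -14577$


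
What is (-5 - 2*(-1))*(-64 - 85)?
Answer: 447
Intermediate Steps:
(-5 - 2*(-1))*(-64 - 85) = (-5 + 2)*(-149) = -3*(-149) = 447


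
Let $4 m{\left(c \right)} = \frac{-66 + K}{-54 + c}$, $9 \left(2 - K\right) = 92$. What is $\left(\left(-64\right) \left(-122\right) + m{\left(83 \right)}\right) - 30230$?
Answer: $- \frac{5852309}{261} \approx -22423.0$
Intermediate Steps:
$K = - \frac{74}{9}$ ($K = 2 - \frac{92}{9} = - \frac{74}{9} \approx -8.2222$)
$m{\left(c \right)} = - \frac{167}{9 \left(-54 + c\right)}$ ($m{\left(c \right)} = \frac{\left(-66 - \frac{74}{9}\right) \frac{1}{-54 + c}}{4} = \frac{\left(- \frac{668}{9}\right) \frac{1}{-54 + c}}{4} = - \frac{167}{9 \left(-54 + c\right)}$)
$\left(\left(-64\right) \left(-122\right) + m{\left(83 \right)}\right) - 30230 = \left(\left(-64\right) \left(-122\right) - \frac{167}{-486 + 9 \cdot 83}\right) - 30230 = \left(7808 - \frac{167}{-486 + 747}\right) - 30230 = \left(7808 - \frac{167}{261}\right) - 30230 = \frac{2037721}{261} - 30230 = - \frac{5852309}{261}$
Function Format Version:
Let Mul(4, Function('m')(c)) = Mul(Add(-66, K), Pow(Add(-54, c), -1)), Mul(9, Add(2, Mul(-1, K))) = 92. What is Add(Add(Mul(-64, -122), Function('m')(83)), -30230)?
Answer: Rational(-5852309, 261) ≈ -22423.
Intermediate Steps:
K = Rational(-74, 9) (K = Add(2, Mul(Rational(-1, 9), 92)) = Add(2, Rational(-92, 9)) = Rational(-74, 9) ≈ -8.2222)
Function('m')(c) = Mul(Rational(-167, 9), Pow(Add(-54, c), -1)) (Function('m')(c) = Mul(Rational(1, 4), Mul(Add(-66, Rational(-74, 9)), Pow(Add(-54, c), -1))) = Mul(Rational(1, 4), Mul(Rational(-668, 9), Pow(Add(-54, c), -1))) = Mul(Rational(-167, 9), Pow(Add(-54, c), -1)))
Add(Add(Mul(-64, -122), Function('m')(83)), -30230) = Add(Add(Mul(-64, -122), Mul(-167, Pow(Add(-486, Mul(9, 83)), -1))), -30230) = Add(Add(7808, Mul(-167, Pow(Add(-486, 747), -1))), -30230) = Add(Add(7808, Mul(-167, Pow(261, -1))), -30230) = Add(Add(7808, Mul(-167, Rational(1, 261))), -30230) = Add(Add(7808, Rational(-167, 261)), -30230) = Add(Rational(2037721, 261), -30230) = Rational(-5852309, 261)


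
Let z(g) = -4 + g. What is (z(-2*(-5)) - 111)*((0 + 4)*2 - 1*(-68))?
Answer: -7980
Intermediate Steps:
(z(-2*(-5)) - 111)*((0 + 4)*2 - 1*(-68)) = ((-4 - 2*(-5)) - 111)*((0 + 4)*2 - 1*(-68)) = ((-4 + 10) - 111)*(4*2 + 68) = (6 - 111)*(8 + 68) = -105*76 = -7980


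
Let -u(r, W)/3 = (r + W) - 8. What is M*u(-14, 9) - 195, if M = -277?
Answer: -10998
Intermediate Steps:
u(r, W) = 24 - 3*W - 3*r (u(r, W) = -3*((r + W) - 8) = -3*((W + r) - 8) = -3*(-8 + W + r) = 24 - 3*W - 3*r)
M*u(-14, 9) - 195 = -277*(24 - 3*9 - 3*(-14)) - 195 = -277*(24 - 27 + 42) - 195 = -277*39 - 195 = -10803 - 195 = -10998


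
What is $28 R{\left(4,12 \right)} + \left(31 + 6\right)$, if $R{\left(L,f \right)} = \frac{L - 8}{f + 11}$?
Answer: $\frac{739}{23} \approx 32.13$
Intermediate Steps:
$R{\left(L,f \right)} = \frac{-8 + L}{11 + f}$
$28 R{\left(4,12 \right)} + \left(31 + 6\right) = 28 \frac{-8 + 4}{11 + 12} + \left(31 + 6\right) = 28 \cdot \frac{1}{23} \left(-4\right) + 37 = 28 \left(- \frac{4}{23}\right) + 37 = - \frac{112}{23} + 37 = \frac{739}{23}$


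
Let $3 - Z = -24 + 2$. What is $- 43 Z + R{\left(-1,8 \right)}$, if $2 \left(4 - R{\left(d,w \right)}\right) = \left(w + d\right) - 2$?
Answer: $- \frac{2147}{2} \approx -1073.5$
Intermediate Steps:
$R{\left(d,w \right)} = 5 - \frac{d}{2} - \frac{w}{2}$ ($R{\left(d,w \right)} = 4 - \frac{\left(w + d\right) - 2}{2} = 4 - \frac{\left(d + w\right) - 2}{2} = 4 - \frac{-2 + d + w}{2} = 4 - \left(-1 + \frac{d}{2} + \frac{w}{2}\right) = 5 - \frac{d}{2} - \frac{w}{2}$)
$Z = 25$ ($Z = 3 - \left(-24 + 2\right) = 3 - -22 = 3 + 22 = 25$)
$- 43 Z + R{\left(-1,8 \right)} = \left(-43\right) 25 - - \frac{3}{2} = -1075 + \left(5 + \frac{1}{2} - 4\right) = -1075 + \frac{3}{2} = - \frac{2147}{2}$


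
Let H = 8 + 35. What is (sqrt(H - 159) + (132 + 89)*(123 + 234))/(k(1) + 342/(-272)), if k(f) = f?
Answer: -1532856/5 - 272*I*sqrt(29)/35 ≈ -3.0657e+5 - 41.85*I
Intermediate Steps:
H = 43
(sqrt(H - 159) + (132 + 89)*(123 + 234))/(k(1) + 342/(-272)) = (sqrt(43 - 159) + (132 + 89)*(123 + 234))/(1 + 342/(-272)) = (sqrt(-116) + 221*357)/(1 + 342*(-1/272)) = (2*I*sqrt(29) + 78897)/(1 - 171/136) = (78897 + 2*I*sqrt(29))/(-35/136) = (78897 + 2*I*sqrt(29))*(-136/35) = -1532856/5 - 272*I*sqrt(29)/35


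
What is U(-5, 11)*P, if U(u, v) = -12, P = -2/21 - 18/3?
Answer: 512/7 ≈ 73.143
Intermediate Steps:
P = -128/21 (P = -2*1/21 - 18*⅓ = -2/21 - 6 = -128/21 ≈ -6.0952)
U(-5, 11)*P = -12*(-128/21) = 512/7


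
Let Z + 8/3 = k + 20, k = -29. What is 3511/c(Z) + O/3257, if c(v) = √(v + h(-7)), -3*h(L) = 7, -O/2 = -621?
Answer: 1242/3257 - 3511*I*√14/14 ≈ 0.38133 - 938.35*I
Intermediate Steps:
O = 1242 (O = -2*(-621) = 1242)
h(L) = -7/3 (h(L) = -⅓*7 = -7/3)
Z = -35/3 (Z = -8/3 + (-29 + 20) = -8/3 - 9 = -35/3 ≈ -11.667)
c(v) = √(-7/3 + v) (c(v) = √(v - 7/3) = √(-7/3 + v))
3511/c(Z) + O/3257 = 3511/((√(-21 + 9*(-35/3))/3)) + 1242/3257 = 3511/((√(-21 - 105)/3)) + 1242*(1/3257) = 3511/((√(-126)/3)) + 1242/3257 = 3511/(((3*I*√14)/3)) + 1242/3257 = 3511/((I*√14)) + 1242/3257 = 3511*(-I*√14/14) + 1242/3257 = -3511*I*√14/14 + 1242/3257 = 1242/3257 - 3511*I*√14/14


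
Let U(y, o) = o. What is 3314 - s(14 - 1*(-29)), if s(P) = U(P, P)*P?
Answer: 1465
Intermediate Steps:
s(P) = P² (s(P) = P*P = P²)
3314 - s(14 - 1*(-29)) = 3314 - (14 - 1*(-29))² = 3314 - (14 + 29)² = 3314 - 1*43² = 3314 - 1*1849 = 3314 - 1849 = 1465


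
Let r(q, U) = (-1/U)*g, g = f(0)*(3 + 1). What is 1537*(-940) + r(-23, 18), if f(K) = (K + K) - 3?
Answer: -4334338/3 ≈ -1.4448e+6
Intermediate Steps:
f(K) = -3 + 2*K (f(K) = 2*K - 3 = -3 + 2*K)
g = -12 (g = (-3 + 2*0)*(3 + 1) = (-3 + 0)*4 = -3*4 = -12)
r(q, U) = 12/U (r(q, U) = -1/U*(-12) = 12/U)
1537*(-940) + r(-23, 18) = 1537*(-940) + 12/18 = -1444780 + 12*(1/18) = -1444780 + ⅔ = -4334338/3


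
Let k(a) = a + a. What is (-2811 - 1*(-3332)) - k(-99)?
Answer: 719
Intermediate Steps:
k(a) = 2*a
(-2811 - 1*(-3332)) - k(-99) = (-2811 - 1*(-3332)) - 2*(-99) = (-2811 + 3332) - 1*(-198) = 521 + 198 = 719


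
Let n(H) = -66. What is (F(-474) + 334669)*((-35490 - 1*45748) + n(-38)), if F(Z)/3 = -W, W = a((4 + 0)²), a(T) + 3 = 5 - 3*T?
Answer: -27221148328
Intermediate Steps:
a(T) = 2 - 3*T (a(T) = -3 + (5 - 3*T) = 2 - 3*T)
W = -46 (W = 2 - 3*(4 + 0)² = 2 - 3*4² = 2 - 3*16 = 2 - 48 = -46)
F(Z) = 138 (F(Z) = 3*(-1*(-46)) = 3*46 = 138)
(F(-474) + 334669)*((-35490 - 1*45748) + n(-38)) = (138 + 334669)*((-35490 - 1*45748) - 66) = 334807*((-35490 - 45748) - 66) = 334807*(-81238 - 66) = 334807*(-81304) = -27221148328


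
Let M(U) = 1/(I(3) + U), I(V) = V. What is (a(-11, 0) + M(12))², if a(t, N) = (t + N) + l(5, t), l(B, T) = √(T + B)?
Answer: 25546/225 - 328*I*√6/15 ≈ 113.54 - 53.562*I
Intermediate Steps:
l(B, T) = √(B + T)
a(t, N) = N + t + √(5 + t) (a(t, N) = (t + N) + √(5 + t) = (N + t) + √(5 + t) = N + t + √(5 + t))
M(U) = 1/(3 + U)
(a(-11, 0) + M(12))² = ((0 - 11 + √(5 - 11)) + 1/(3 + 12))² = ((0 - 11 + √(-6)) + 1/15)² = ((0 - 11 + I*√6) + 1/15)² = ((-11 + I*√6) + 1/15)² = (-164/15 + I*√6)²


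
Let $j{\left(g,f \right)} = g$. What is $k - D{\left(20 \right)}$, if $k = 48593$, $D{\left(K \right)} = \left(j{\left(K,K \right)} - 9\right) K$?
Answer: $48373$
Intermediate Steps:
$D{\left(K \right)} = K \left(-9 + K\right)$ ($D{\left(K \right)} = \left(K - 9\right) K = \left(-9 + K\right) K = K \left(-9 + K\right)$)
$k - D{\left(20 \right)} = 48593 - 20 \left(-9 + 20\right) = 48593 - 20 \cdot 11 = 48593 - 220 = 48373$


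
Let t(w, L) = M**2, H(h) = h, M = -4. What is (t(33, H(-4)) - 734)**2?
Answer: 515524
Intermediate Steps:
t(w, L) = 16 (t(w, L) = (-4)**2 = 16)
(t(33, H(-4)) - 734)**2 = (16 - 734)**2 = (-718)**2 = 515524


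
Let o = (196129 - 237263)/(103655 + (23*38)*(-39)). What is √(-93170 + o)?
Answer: 4*I*√28183205700226/69569 ≈ 305.24*I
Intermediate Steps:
o = -41134/69569 (o = -41134/(103655 + 874*(-39)) = -41134/(103655 - 34086) = -41134/69569 ≈ -0.59127)
√(-93170 + o) = √(-93170 - 41134/69569) = √(-6481784864/69569) = 4*I*√28183205700226/69569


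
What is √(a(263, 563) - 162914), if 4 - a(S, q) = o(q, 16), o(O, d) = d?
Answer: I*√162926 ≈ 403.64*I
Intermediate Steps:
a(S, q) = -12 (a(S, q) = 4 - 1*16 = 4 - 16 = -12)
√(a(263, 563) - 162914) = √(-12 - 162914) = √(-162926) = I*√162926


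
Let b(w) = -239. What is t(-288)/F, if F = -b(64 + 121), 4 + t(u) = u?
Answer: -292/239 ≈ -1.2218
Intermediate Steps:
t(u) = -4 + u
F = 239 (F = -1*(-239) = 239)
t(-288)/F = (-4 - 288)/239 = -292*1/239 = -292/239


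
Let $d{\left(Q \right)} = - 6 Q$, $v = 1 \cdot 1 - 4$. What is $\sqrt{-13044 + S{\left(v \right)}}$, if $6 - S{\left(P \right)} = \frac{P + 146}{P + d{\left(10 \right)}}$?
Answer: $\frac{i \sqrt{5748757}}{21} \approx 114.17 i$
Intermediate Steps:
$v = -3$ ($v = 1 - 4 = -3$)
$S{\left(P \right)} = 6 - \frac{146 + P}{-60 + P}$ ($S{\left(P \right)} = 6 - \frac{P + 146}{P - 60} = 6 - \frac{146 + P}{P - 60} = 6 - \frac{146 + P}{-60 + P}$)
$\sqrt{-13044 + S{\left(v \right)}} = \sqrt{-13044 + \frac{-506 + 5 \left(-3\right)}{-60 - 3}} = \sqrt{-13044 + \frac{-506 - 15}{-63}} = \sqrt{-13044 - - \frac{521}{63}} = \sqrt{-13044 + \frac{521}{63}} = \sqrt{- \frac{821251}{63}} = \frac{i \sqrt{5748757}}{21}$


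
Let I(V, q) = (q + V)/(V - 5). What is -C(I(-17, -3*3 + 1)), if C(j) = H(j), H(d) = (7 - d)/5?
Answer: -129/110 ≈ -1.1727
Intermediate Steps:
I(V, q) = (V + q)/(-5 + V)
H(d) = 7/5 - d/5 (H(d) = (7 - d)*(⅕) = 7/5 - d/5)
C(j) = 7/5 - j/5
-C(I(-17, -3*3 + 1)) = -(7/5 - (-17 + (-3*3 + 1))/(5*(-5 - 17))) = -(7/5 - (-17 + (-9 + 1))/(5*(-22))) = -(7/5 - (-1)*(-17 - 8)/110) = -(7/5 - (-1)*(-25)/110) = -(7/5 - ⅕*25/22) = -(7/5 - 5/22) = -1*129/110 = -129/110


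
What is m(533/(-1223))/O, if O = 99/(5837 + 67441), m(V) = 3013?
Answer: 24531846/11 ≈ 2.2302e+6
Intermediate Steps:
O = 11/8142 (O = 99/73278 = 99*(1/73278) = 11/8142 ≈ 0.0013510)
m(533/(-1223))/O = 3013/(11/8142) = 3013*(8142/11) = 24531846/11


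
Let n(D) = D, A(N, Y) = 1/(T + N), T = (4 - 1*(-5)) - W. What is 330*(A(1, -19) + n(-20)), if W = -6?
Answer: -52635/8 ≈ -6579.4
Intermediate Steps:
T = 15 (T = (4 - 1*(-5)) - 1*(-6) = (4 + 5) + 6 = 9 + 6 = 15)
A(N, Y) = 1/(15 + N)
330*(A(1, -19) + n(-20)) = 330*(1/(15 + 1) - 20) = 330*(1/16 - 20) = 330*(-319/16) = -52635/8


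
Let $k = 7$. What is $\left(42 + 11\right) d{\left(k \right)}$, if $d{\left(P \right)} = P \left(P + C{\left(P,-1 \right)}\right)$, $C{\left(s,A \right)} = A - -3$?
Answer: $3339$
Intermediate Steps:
$C{\left(s,A \right)} = 3 + A$ ($C{\left(s,A \right)} = A + 3 = 3 + A$)
$d{\left(P \right)} = P \left(2 + P\right)$ ($d{\left(P \right)} = P \left(P + \left(3 - 1\right)\right) = P \left(P + 2\right) = P \left(2 + P\right)$)
$\left(42 + 11\right) d{\left(k \right)} = \left(42 + 11\right) 7 \left(2 + 7\right) = 53 \cdot 7 \cdot 9 = 53 \cdot 63 = 3339$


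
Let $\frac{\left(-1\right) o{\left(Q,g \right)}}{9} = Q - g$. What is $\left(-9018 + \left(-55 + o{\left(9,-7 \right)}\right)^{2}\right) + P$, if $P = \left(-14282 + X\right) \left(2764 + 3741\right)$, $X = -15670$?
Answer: $-194807177$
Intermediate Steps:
$o{\left(Q,g \right)} = - 9 Q + 9 g$ ($o{\left(Q,g \right)} = - 9 \left(Q - g\right) = - 9 Q + 9 g$)
$P = -194837760$ ($P = \left(-14282 - 15670\right) \left(2764 + 3741\right) = \left(-29952\right) 6505 = -194837760$)
$\left(-9018 + \left(-55 + o{\left(9,-7 \right)}\right)^{2}\right) + P = \left(-9018 + \left(-55 + \left(\left(-9\right) 9 + 9 \left(-7\right)\right)\right)^{2}\right) - 194837760 = \left(-9018 + \left(-55 - 144\right)^{2}\right) - 194837760 = \left(-9018 + \left(-199\right)^{2}\right) - 194837760 = \left(-9018 + 39601\right) - 194837760 = 30583 - 194837760 = -194807177$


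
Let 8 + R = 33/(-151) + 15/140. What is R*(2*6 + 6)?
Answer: -308655/2114 ≈ -146.01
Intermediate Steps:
R = -34295/4228 (R = -8 + (33/(-151) + 15/140) = -8 + (33*(-1/151) + 15*(1/140)) = -8 + (-33/151 + 3/28) = -8 - 471/4228 = -34295/4228 ≈ -8.1114)
R*(2*6 + 6) = -34295*(2*6 + 6)/4228 = -34295*(12 + 6)/4228 = -34295/4228*18 = -308655/2114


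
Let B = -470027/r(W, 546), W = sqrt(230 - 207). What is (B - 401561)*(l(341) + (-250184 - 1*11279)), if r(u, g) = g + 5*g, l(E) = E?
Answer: 171816169137143/1638 ≈ 1.0489e+11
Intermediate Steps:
W = sqrt(23) ≈ 4.7958
r(u, g) = 6*g
B = -470027/3276 (B = -470027/(6*546) = -470027/3276 ≈ -143.48)
(B - 401561)*(l(341) + (-250184 - 1*11279)) = (-470027/3276 - 401561)*(341 + (-250184 - 1*11279)) = -1315983863*(341 + (-250184 - 11279))/3276 = -1315983863*(341 - 261463)/3276 = -1315983863/3276*(-261122) = 171816169137143/1638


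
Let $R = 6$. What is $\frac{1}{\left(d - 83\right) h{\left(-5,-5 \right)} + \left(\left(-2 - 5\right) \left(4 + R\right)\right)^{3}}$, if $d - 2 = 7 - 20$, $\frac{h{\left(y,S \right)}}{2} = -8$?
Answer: $- \frac{1}{341496} \approx -2.9283 \cdot 10^{-6}$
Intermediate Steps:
$h{\left(y,S \right)} = -16$ ($h{\left(y,S \right)} = 2 \left(-8\right) = -16$)
$d = -11$ ($d = 2 + \left(7 - 20\right) = 2 - 13 = -11$)
$\frac{1}{\left(d - 83\right) h{\left(-5,-5 \right)} + \left(\left(-2 - 5\right) \left(4 + R\right)\right)^{3}} = \frac{1}{\left(-11 - 83\right) \left(-16\right) + \left(\left(-2 - 5\right) \left(4 + 6\right)\right)^{3}} = \frac{1}{\left(-94\right) \left(-16\right) + \left(\left(-2 - 5\right) 10\right)^{3}} = \frac{1}{1504 + \left(\left(-7\right) 10\right)^{3}} = \frac{1}{1504 + \left(-70\right)^{3}} = \frac{1}{1504 - 343000} = \frac{1}{-341496} = - \frac{1}{341496}$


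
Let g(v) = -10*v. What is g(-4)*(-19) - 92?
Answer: -852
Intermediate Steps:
g(-4)*(-19) - 92 = -10*(-4)*(-19) - 92 = 40*(-19) - 92 = -760 - 92 = -852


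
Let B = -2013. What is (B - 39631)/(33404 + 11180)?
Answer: -10411/11146 ≈ -0.93406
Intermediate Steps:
(B - 39631)/(33404 + 11180) = (-2013 - 39631)/(33404 + 11180) = -41644/44584 = -41644*1/44584 = -10411/11146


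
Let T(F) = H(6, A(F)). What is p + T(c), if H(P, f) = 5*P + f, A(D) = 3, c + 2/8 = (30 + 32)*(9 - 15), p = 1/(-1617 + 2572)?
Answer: 31516/955 ≈ 33.001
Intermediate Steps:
p = 1/955 ≈ 0.0010471
c = -1489/4 (c = -¼ + (30 + 32)*(9 - 15) = -¼ + 62*(-6) = -¼ - 372 = -1489/4 ≈ -372.25)
H(P, f) = f + 5*P
T(F) = 33 (T(F) = 3 + 5*6 = 3 + 30 = 33)
p + T(c) = 1/955 + 33 = 31516/955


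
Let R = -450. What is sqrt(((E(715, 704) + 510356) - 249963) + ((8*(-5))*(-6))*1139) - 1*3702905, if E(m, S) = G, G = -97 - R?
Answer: -3702905 + sqrt(534106) ≈ -3.7022e+6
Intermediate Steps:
G = 353 (G = -97 - 1*(-450) = -97 + 450 = 353)
E(m, S) = 353
sqrt(((E(715, 704) + 510356) - 249963) + ((8*(-5))*(-6))*1139) - 1*3702905 = sqrt(((353 + 510356) - 249963) + ((8*(-5))*(-6))*1139) - 1*3702905 = sqrt((510709 - 249963) - 40*(-6)*1139) - 3702905 = sqrt(260746 + 240*1139) - 3702905 = sqrt(260746 + 273360) - 3702905 = sqrt(534106) - 3702905 = -3702905 + sqrt(534106)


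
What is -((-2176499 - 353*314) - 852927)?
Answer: 3140268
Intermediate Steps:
-((-2176499 - 353*314) - 852927) = -((-2176499 - 110842) - 852927) = -(-2287341 - 852927) = -1*(-3140268) = 3140268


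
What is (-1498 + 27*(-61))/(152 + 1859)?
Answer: -3145/2011 ≈ -1.5639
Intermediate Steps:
(-1498 + 27*(-61))/(152 + 1859) = (-1498 - 1647)/2011 = -3145*1/2011 = -3145/2011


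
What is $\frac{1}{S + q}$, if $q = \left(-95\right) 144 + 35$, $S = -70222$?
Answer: $- \frac{1}{83867} \approx -1.1924 \cdot 10^{-5}$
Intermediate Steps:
$q = -13645$ ($q = -13680 + 35 = -13645$)
$\frac{1}{S + q} = \frac{1}{-70222 - 13645} = \frac{1}{-83867} = - \frac{1}{83867}$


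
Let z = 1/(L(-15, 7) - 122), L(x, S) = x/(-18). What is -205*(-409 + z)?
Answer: 60956545/727 ≈ 83847.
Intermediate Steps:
L(x, S) = -x/18 (L(x, S) = x*(-1/18) = -x/18)
z = -6/727 (z = 1/(-1/18*(-15) - 122) = 1/(5/6 - 122) = 1/(-727/6) = -6/727 ≈ -0.0082531)
-205*(-409 + z) = -205*(-409 - 6/727) = -205*(-297349/727) = 60956545/727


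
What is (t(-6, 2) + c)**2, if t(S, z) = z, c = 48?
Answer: 2500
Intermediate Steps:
(t(-6, 2) + c)**2 = (2 + 48)**2 = 50**2 = 2500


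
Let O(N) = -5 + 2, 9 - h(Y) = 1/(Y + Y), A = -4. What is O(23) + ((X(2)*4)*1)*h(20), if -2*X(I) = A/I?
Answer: 329/10 ≈ 32.900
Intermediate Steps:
h(Y) = 9 - 1/(2*Y) (h(Y) = 9 - 1/(Y + Y) = 9 - 1/(2*Y))
X(I) = 2/I (X(I) = -(-2)/I = 2/I)
O(N) = -3
O(23) + ((X(2)*4)*1)*h(20) = -3 + (((2/2)*4)*1)*(9 - ½/20) = -3 + (((2*(½))*4)*1)*(9 - ½*1/20) = -3 + ((1*4)*1)*(9 - 1/40) = -3 + (4*1)*(359/40) = -3 + 4*(359/40) = -3 + 359/10 = 329/10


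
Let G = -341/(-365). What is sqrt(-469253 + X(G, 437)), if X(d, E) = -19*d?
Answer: 12*I*sqrt(434156915)/365 ≈ 685.03*I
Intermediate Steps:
G = 341/365 (G = -341*(-1/365) = 341/365 ≈ 0.93425)
sqrt(-469253 + X(G, 437)) = sqrt(-469253 - 19*341/365) = sqrt(-469253 - 6479/365) = sqrt(-171283824/365) = 12*I*sqrt(434156915)/365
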